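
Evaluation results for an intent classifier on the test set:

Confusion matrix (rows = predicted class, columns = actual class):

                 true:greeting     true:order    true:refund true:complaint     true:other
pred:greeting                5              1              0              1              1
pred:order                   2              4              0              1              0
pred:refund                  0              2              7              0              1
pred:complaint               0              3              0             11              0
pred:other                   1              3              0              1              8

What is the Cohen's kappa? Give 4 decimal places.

Observed agreement pₒ = trace/N = 35/52 = 0.67308
Expected agreement pₑ = Σ (rowᵢ·colᵢ)/N² = (8·8 + 13·7 + 7·10 + 14·14 + 10·13)/52² = 0.20377
κ = (pₒ − pₑ)/(1 − pₑ) = (0.67308 − 0.20377)/(1 − 0.20377) = 0.5894

0.5894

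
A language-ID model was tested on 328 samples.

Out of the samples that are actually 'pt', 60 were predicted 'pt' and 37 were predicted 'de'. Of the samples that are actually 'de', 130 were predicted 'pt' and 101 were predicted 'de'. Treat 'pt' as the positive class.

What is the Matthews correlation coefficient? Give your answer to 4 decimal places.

MCC = (TP·TN − FP·FN) / √((TP+FP)(TP+FN)(TN+FP)(TN+FN))
Numerator = 60·101 − 130·37 = 1250
Denominator = √(190·97·231·138) = √587511540 = 24238.6373
MCC = 1250 / 24238.6373 = 0.0516

0.0516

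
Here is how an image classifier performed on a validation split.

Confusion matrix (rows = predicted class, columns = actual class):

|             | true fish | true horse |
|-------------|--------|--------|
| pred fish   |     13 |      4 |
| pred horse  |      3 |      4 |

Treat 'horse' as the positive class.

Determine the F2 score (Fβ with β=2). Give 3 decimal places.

0.513

Fβ = (1+β²)·TP / ((1+β²)·TP + β²·FN + FP), with β²=4
= 5·4 / (5·4 + 4·4 + 3) = 0.513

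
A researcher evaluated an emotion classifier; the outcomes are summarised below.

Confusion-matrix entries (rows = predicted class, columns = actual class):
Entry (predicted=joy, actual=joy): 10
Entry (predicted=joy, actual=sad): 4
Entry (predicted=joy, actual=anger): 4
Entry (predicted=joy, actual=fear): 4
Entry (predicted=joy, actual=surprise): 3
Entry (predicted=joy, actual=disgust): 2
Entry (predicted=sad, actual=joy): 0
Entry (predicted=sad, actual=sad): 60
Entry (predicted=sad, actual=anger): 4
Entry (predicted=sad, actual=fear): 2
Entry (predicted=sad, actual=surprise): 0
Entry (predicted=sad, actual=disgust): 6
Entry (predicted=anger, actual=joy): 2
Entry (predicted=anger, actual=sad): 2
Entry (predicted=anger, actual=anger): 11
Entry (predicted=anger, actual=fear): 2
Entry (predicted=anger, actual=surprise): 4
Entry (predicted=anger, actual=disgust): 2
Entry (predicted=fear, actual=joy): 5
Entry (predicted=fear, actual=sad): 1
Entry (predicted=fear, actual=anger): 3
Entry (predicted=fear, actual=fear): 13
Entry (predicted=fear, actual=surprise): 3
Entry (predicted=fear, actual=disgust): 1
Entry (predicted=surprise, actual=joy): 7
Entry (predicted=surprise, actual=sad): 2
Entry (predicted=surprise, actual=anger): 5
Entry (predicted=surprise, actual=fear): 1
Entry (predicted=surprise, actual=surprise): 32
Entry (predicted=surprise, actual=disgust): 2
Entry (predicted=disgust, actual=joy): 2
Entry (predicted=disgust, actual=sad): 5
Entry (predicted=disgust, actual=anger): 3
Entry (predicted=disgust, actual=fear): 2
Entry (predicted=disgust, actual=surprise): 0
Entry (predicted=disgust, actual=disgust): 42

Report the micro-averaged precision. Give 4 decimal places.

0.6693

Micro-averaging pools counts across classes: ΣTP=168, ΣFP=83, ΣFN=83.
Micro-precision = TP/(TP+FP) on pooled counts = 0.6693 (equals overall accuracy in single-label multiclass).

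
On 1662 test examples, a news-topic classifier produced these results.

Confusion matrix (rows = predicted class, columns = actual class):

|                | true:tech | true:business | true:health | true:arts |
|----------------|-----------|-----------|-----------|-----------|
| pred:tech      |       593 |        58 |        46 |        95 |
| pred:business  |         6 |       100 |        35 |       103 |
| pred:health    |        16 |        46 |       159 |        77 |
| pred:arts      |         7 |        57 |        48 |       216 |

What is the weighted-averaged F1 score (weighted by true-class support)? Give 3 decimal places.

0.626

Per-class F1 score (2·TP/(2·TP+FP+FN)):
  tech: TP=593, FP=58+46+95=199, FN=6+16+7=29 → 1186/1414 = 0.8388
  business: TP=100, FP=6+35+103=144, FN=58+46+57=161 → 200/505 = 0.3960
  health: TP=159, FP=16+46+77=139, FN=46+35+48=129 → 318/586 = 0.5427
  arts: TP=216, FP=7+57+48=112, FN=95+103+77=275 → 432/819 = 0.5275
Weighted-F1 score = Σ (supportᵢ/N)·F1 scoreᵢ with N=1662: (622/1662)·0.8388 + (261/1662)·0.3960 + (288/1662)·0.5427 + (491/1662)·0.5275 = 0.626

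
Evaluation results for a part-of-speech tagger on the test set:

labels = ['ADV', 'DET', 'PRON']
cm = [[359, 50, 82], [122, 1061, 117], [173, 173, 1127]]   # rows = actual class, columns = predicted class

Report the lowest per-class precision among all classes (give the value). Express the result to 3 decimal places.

0.549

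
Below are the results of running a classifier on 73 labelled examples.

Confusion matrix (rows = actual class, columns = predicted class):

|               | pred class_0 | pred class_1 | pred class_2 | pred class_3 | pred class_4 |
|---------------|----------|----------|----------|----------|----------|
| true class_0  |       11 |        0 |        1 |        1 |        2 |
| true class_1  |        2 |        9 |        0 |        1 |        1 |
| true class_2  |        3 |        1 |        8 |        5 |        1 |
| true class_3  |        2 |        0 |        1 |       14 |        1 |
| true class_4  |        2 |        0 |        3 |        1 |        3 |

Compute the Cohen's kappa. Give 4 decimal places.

Observed agreement pₒ = trace/N = 45/73 = 0.61644
Expected agreement pₑ = Σ (rowᵢ·colᵢ)/N² = (15·20 + 13·10 + 18·13 + 18·22 + 9·8)/73² = 0.21242
κ = (pₒ − pₑ)/(1 − pₑ) = (0.61644 − 0.21242)/(1 − 0.21242) = 0.5130

0.5130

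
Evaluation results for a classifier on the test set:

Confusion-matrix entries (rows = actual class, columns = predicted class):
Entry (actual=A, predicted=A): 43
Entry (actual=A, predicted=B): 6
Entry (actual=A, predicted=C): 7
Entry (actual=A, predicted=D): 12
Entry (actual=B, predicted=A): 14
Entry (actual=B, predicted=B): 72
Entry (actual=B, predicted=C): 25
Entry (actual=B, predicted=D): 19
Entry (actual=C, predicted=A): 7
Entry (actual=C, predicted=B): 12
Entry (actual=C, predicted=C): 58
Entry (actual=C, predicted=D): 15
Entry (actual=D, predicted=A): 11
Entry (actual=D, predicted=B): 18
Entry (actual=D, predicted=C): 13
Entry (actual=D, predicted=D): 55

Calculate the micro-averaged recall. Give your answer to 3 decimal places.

0.589

Micro-averaging pools counts across classes: ΣTP=228, ΣFP=159, ΣFN=159.
Micro-recall = TP/(TP+FN) on pooled counts = 0.589 (equals overall accuracy in single-label multiclass).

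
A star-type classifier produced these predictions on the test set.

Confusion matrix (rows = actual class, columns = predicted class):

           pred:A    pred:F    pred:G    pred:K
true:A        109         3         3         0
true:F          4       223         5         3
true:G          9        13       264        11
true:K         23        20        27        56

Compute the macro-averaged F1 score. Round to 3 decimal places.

Per-class F1 score (2·TP/(2·TP+FP+FN)):
  A: TP=109, FP=4+9+23=36, FN=3+3+0=6 → 218/260 = 0.8385
  F: TP=223, FP=3+13+20=36, FN=4+5+3=12 → 446/494 = 0.9028
  G: TP=264, FP=3+5+27=35, FN=9+13+11=33 → 528/596 = 0.8859
  K: TP=56, FP=0+3+11=14, FN=23+20+27=70 → 112/196 = 0.5714
Macro-F1 score = mean = (0.8385 + 0.9028 + 0.8859 + 0.5714) / 4 = 0.800

0.800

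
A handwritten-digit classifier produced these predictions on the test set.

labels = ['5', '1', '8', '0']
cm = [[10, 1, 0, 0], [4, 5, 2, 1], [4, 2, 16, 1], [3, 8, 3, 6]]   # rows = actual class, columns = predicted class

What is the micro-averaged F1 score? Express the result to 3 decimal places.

0.561

Micro-averaging pools counts across classes: ΣTP=37, ΣFP=29, ΣFN=29.
Micro-F1 score = 2·TP/(2·TP+FP+FN) on pooled counts = 0.561 (equals overall accuracy in single-label multiclass).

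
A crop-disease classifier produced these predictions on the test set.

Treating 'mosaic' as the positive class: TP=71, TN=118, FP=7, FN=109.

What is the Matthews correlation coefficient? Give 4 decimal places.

MCC = (TP·TN − FP·FN) / √((TP+FP)(TP+FN)(TN+FP)(TN+FN))
Numerator = 71·118 − 7·109 = 7615
Denominator = √(78·180·125·227) = √398385000 = 19959.5842
MCC = 7615 / 19959.5842 = 0.3815

0.3815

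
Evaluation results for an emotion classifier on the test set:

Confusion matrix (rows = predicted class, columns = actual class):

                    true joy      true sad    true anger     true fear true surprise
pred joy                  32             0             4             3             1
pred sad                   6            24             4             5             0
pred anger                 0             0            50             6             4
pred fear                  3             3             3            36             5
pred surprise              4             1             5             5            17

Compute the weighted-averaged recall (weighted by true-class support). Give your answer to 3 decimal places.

0.719

Per-class recall (TP/(TP+FN)):
  joy: TP=32, FN=6+0+3+4=13 → 32/45 = 0.7111
  sad: TP=24, FN=0+0+3+1=4 → 24/28 = 0.8571
  anger: TP=50, FN=4+4+3+5=16 → 50/66 = 0.7576
  fear: TP=36, FN=3+5+6+5=19 → 36/55 = 0.6545
  surprise: TP=17, FN=1+0+4+5=10 → 17/27 = 0.6296
Weighted-recall = Σ (supportᵢ/N)·recallᵢ with N=221: (45/221)·0.7111 + (28/221)·0.8571 + (66/221)·0.7576 + (55/221)·0.6545 + (27/221)·0.6296 = 0.719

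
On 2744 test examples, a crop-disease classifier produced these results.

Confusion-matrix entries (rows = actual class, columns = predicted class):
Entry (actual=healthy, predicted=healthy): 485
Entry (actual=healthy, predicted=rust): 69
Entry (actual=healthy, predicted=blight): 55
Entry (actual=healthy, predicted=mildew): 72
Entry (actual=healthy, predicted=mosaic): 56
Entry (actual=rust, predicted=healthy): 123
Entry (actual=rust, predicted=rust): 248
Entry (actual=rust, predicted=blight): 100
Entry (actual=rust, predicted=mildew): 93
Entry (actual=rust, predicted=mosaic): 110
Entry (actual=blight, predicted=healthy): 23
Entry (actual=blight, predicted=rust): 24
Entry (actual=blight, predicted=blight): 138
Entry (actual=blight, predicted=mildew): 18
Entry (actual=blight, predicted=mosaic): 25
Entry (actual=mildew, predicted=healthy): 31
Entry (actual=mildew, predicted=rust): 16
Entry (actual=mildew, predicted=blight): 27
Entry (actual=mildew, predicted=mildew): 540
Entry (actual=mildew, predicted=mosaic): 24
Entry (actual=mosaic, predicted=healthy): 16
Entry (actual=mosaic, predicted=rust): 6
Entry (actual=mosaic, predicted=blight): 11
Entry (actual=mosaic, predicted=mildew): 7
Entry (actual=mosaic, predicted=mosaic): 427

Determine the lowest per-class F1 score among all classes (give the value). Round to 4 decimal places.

Per-class F1 score (2·TP/(2·TP+FP+FN)):
  healthy: TP=485, FP=123+23+31+16=193, FN=69+55+72+56=252 → 970/1415 = 0.68551
  rust: TP=248, FP=69+24+16+6=115, FN=123+100+93+110=426 → 496/1037 = 0.47830
  blight: TP=138, FP=55+100+27+11=193, FN=23+24+18+25=90 → 276/559 = 0.49374
  mildew: TP=540, FP=72+93+18+7=190, FN=31+16+27+24=98 → 1080/1368 = 0.78947
  mosaic: TP=427, FP=56+110+25+24=215, FN=16+6+11+7=40 → 854/1109 = 0.77006
Lowest is class 'rust' with F1 score = 0.4783.

0.4783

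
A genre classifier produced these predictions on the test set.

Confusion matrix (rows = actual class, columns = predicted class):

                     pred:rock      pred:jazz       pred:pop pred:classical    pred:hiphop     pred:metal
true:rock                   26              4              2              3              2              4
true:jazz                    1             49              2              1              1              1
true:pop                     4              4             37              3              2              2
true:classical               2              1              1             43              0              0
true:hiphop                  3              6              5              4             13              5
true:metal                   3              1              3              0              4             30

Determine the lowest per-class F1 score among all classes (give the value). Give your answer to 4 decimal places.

0.4483

Per-class F1 score (2·TP/(2·TP+FP+FN)):
  rock: TP=26, FP=1+4+2+3+3=13, FN=4+2+3+2+4=15 → 52/80 = 0.65000
  jazz: TP=49, FP=4+4+1+6+1=16, FN=1+2+1+1+1=6 → 98/120 = 0.81667
  pop: TP=37, FP=2+2+1+5+3=13, FN=4+4+3+2+2=15 → 74/102 = 0.72549
  classical: TP=43, FP=3+1+3+4+0=11, FN=2+1+1+0+0=4 → 86/101 = 0.85149
  hiphop: TP=13, FP=2+1+2+0+4=9, FN=3+6+5+4+5=23 → 26/58 = 0.44828
  metal: TP=30, FP=4+1+2+0+5=12, FN=3+1+3+0+4=11 → 60/83 = 0.72289
Lowest is class 'hiphop' with F1 score = 0.4483.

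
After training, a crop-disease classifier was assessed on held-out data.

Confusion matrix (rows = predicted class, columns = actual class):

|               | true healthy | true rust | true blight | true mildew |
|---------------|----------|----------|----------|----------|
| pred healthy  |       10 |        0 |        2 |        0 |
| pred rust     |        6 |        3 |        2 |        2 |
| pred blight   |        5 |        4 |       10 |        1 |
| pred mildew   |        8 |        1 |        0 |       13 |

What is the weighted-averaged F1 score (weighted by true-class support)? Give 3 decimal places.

Per-class F1 score (2·TP/(2·TP+FP+FN)):
  healthy: TP=10, FP=0+2+0=2, FN=6+5+8=19 → 20/41 = 0.4878
  rust: TP=3, FP=6+2+2=10, FN=0+4+1=5 → 6/21 = 0.2857
  blight: TP=10, FP=5+4+1=10, FN=2+2+0=4 → 20/34 = 0.5882
  mildew: TP=13, FP=8+1+0=9, FN=0+2+1=3 → 26/38 = 0.6842
Weighted-F1 score = Σ (supportᵢ/N)·F1 scoreᵢ with N=67: (29/67)·0.4878 + (8/67)·0.2857 + (14/67)·0.5882 + (16/67)·0.6842 = 0.532

0.532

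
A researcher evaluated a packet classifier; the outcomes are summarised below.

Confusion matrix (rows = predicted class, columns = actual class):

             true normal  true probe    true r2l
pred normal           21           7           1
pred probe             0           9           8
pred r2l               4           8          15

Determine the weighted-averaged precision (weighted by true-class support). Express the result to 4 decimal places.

Per-class precision (TP/(TP+FP)):
  normal: TP=21, FP=7+1=8 → 21/29 = 0.72414
  probe: TP=9, FP=0+8=8 → 9/17 = 0.52941
  r2l: TP=15, FP=4+8=12 → 15/27 = 0.55556
Weighted-precision = Σ (supportᵢ/N)·precisionᵢ with N=73: (25/73)·0.72414 + (24/73)·0.52941 + (24/73)·0.55556 = 0.6047

0.6047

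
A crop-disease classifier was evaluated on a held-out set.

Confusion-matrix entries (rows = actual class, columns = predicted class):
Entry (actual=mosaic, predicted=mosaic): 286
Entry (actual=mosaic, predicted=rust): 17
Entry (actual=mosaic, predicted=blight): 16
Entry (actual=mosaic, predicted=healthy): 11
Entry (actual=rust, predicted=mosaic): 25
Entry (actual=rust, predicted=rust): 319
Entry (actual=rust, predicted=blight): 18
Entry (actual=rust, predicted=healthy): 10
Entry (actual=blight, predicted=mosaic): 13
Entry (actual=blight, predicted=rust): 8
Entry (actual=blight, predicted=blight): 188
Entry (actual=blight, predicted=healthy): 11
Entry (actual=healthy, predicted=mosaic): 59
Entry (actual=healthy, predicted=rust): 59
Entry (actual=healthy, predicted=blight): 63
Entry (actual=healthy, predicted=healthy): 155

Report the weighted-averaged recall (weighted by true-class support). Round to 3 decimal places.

Per-class recall (TP/(TP+FN)):
  mosaic: TP=286, FN=17+16+11=44 → 286/330 = 0.8667
  rust: TP=319, FN=25+18+10=53 → 319/372 = 0.8575
  blight: TP=188, FN=13+8+11=32 → 188/220 = 0.8545
  healthy: TP=155, FN=59+59+63=181 → 155/336 = 0.4613
Weighted-recall = Σ (supportᵢ/N)·recallᵢ with N=1258: (330/1258)·0.8667 + (372/1258)·0.8575 + (220/1258)·0.8545 + (336/1258)·0.4613 = 0.754

0.754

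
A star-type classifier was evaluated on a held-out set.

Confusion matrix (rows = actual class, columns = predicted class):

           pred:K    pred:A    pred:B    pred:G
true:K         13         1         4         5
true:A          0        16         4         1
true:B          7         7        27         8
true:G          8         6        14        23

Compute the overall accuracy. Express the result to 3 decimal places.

Accuracy = trace / total = (13+16+27+23=79) / 144 = 79/144 = 0.549

0.549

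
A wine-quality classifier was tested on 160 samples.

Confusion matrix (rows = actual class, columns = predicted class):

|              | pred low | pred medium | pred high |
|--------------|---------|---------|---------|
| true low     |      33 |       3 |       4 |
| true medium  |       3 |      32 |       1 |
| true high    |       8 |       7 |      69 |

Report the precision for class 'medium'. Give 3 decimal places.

0.762

Treat 'medium' as positive and all other classes as negative.
precision = TP/(TP+FP).
medium: TP=32, FP=3+7=10 → 32/42 = 0.7619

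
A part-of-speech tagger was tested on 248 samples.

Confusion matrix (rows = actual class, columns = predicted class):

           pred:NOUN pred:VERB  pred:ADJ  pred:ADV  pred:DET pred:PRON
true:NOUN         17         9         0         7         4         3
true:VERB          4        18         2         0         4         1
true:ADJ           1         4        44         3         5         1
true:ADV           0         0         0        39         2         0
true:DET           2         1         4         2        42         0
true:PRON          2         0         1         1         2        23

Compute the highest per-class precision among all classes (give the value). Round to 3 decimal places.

0.863

Per-class precision (TP/(TP+FP)):
  NOUN: TP=17, FP=4+1+0+2+2=9 → 17/26 = 0.6538
  VERB: TP=18, FP=9+4+0+1+0=14 → 18/32 = 0.5625
  ADJ: TP=44, FP=0+2+0+4+1=7 → 44/51 = 0.8627
  ADV: TP=39, FP=7+0+3+2+1=13 → 39/52 = 0.7500
  DET: TP=42, FP=4+4+5+2+2=17 → 42/59 = 0.7119
  PRON: TP=23, FP=3+1+1+0+0=5 → 23/28 = 0.8214
Highest is class 'ADJ' with precision = 0.863.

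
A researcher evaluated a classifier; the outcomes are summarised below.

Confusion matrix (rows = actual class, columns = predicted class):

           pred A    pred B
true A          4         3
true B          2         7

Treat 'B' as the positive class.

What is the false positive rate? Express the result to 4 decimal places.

FPR = FP/(FP+TN) = 3/(3+4) = 0.4286

0.4286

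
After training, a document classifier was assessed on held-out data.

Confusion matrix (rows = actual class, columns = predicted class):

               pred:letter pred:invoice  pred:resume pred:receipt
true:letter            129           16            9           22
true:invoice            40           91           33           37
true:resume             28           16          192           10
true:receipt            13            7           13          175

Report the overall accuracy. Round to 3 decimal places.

Accuracy = trace / total = (129+91+192+175=587) / 831 = 587/831 = 0.706

0.706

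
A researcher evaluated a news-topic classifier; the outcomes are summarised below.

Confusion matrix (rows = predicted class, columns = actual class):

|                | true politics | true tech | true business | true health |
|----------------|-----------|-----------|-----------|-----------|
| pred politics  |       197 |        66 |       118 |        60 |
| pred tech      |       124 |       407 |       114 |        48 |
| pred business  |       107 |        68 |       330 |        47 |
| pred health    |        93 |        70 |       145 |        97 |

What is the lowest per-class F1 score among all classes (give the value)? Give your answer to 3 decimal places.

0.295

Per-class F1 score (2·TP/(2·TP+FP+FN)):
  politics: TP=197, FP=66+118+60=244, FN=124+107+93=324 → 394/962 = 0.4096
  tech: TP=407, FP=124+114+48=286, FN=66+68+70=204 → 814/1304 = 0.6242
  business: TP=330, FP=107+68+47=222, FN=118+114+145=377 → 660/1259 = 0.5242
  health: TP=97, FP=93+70+145=308, FN=60+48+47=155 → 194/657 = 0.2953
Lowest is class 'health' with F1 score = 0.295.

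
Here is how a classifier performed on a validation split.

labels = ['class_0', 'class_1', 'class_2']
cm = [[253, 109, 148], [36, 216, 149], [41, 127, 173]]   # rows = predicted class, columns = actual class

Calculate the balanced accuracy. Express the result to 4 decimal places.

Balanced accuracy = mean of per-class recall.
  class_0: recall = 253/330 = 0.76667
  class_1: recall = 216/452 = 0.47788
  class_2: recall = 173/470 = 0.36809
Mean = (0.76667 + 0.47788 + 0.36809) / 3 = 0.5375

0.5375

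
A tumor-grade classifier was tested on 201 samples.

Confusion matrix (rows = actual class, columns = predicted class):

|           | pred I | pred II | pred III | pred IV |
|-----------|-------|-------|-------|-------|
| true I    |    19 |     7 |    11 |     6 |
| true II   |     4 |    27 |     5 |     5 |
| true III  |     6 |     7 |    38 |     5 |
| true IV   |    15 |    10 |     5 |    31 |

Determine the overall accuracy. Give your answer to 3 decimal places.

0.572

Accuracy = trace / total = (19+27+38+31=115) / 201 = 115/201 = 0.572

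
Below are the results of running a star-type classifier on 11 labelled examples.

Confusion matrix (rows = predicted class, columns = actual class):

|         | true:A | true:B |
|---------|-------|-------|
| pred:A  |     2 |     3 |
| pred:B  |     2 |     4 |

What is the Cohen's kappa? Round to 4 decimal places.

Observed agreement pₒ = trace/N = 6/11 = 0.54545
Expected agreement pₑ = Σ (rowᵢ·colᵢ)/N² = (4·5 + 7·6)/11² = 0.51240
κ = (pₒ − pₑ)/(1 − pₑ) = (0.54545 − 0.51240)/(1 − 0.51240) = 0.0678

0.0678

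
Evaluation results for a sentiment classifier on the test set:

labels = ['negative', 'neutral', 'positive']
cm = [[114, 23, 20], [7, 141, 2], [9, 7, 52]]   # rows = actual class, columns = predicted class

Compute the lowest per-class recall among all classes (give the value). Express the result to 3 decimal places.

0.726

Per-class recall (TP/(TP+FN)):
  negative: TP=114, FN=23+20=43 → 114/157 = 0.7261
  neutral: TP=141, FN=7+2=9 → 141/150 = 0.9400
  positive: TP=52, FN=9+7=16 → 52/68 = 0.7647
Lowest is class 'negative' with recall = 0.726.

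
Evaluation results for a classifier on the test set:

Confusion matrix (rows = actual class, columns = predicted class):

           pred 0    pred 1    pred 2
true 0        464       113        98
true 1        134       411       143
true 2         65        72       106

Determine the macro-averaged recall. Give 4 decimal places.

0.5737

Per-class recall (TP/(TP+FN)):
  0: TP=464, FN=113+98=211 → 464/675 = 0.68741
  1: TP=411, FN=134+143=277 → 411/688 = 0.59738
  2: TP=106, FN=65+72=137 → 106/243 = 0.43621
Macro-recall = mean = (0.68741 + 0.59738 + 0.43621) / 3 = 0.5737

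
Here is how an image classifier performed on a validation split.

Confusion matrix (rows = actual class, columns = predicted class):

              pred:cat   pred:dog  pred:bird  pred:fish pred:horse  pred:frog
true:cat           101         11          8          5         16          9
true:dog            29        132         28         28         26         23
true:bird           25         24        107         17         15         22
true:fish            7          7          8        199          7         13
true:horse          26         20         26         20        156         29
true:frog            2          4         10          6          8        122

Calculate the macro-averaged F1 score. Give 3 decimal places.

Per-class F1 score (2·TP/(2·TP+FP+FN)):
  cat: TP=101, FP=29+25+7+26+2=89, FN=11+8+5+16+9=49 → 202/340 = 0.5941
  dog: TP=132, FP=11+24+7+20+4=66, FN=29+28+28+26+23=134 → 264/464 = 0.5690
  bird: TP=107, FP=8+28+8+26+10=80, FN=25+24+17+15+22=103 → 214/397 = 0.5390
  fish: TP=199, FP=5+28+17+20+6=76, FN=7+7+8+7+13=42 → 398/516 = 0.7713
  horse: TP=156, FP=16+26+15+7+8=72, FN=26+20+26+20+29=121 → 312/505 = 0.6178
  frog: TP=122, FP=9+23+22+13+29=96, FN=2+4+10+6+8=30 → 244/370 = 0.6595
Macro-F1 score = mean = (0.5941 + 0.5690 + 0.5390 + 0.7713 + 0.6178 + 0.6595) / 6 = 0.625

0.625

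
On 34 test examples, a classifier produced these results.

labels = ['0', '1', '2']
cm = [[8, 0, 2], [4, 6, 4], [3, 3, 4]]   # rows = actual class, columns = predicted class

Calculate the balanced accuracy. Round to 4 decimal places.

0.5429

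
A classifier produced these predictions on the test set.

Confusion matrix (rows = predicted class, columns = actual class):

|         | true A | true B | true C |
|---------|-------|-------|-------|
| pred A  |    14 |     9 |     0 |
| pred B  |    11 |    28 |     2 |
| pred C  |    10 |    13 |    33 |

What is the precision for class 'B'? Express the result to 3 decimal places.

Take TP from the diagonal, FP from the rest of the 'B' prediction marginal, FN from the rest of the 'B' actual marginal.
precision = TP/(TP+FP).
B: TP=28, FP=11+2=13 → 28/41 = 0.6829

0.683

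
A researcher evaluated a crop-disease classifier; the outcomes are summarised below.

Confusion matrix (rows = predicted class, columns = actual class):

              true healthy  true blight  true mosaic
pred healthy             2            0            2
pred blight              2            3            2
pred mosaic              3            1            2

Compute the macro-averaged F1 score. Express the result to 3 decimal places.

0.414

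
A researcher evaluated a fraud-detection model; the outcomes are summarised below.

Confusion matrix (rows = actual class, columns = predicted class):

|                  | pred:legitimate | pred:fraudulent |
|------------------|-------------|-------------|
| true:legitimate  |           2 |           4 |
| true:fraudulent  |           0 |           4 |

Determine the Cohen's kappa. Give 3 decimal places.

0.286

Observed agreement pₒ = trace/N = 6/10 = 0.6000
Expected agreement pₑ = Σ (rowᵢ·colᵢ)/N² = (6·2 + 4·8)/10² = 0.4400
κ = (pₒ − pₑ)/(1 − pₑ) = (0.6000 − 0.4400)/(1 − 0.4400) = 0.286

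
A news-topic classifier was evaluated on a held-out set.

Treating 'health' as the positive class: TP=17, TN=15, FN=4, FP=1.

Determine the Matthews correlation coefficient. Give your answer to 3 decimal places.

0.740

MCC = (TP·TN − FP·FN) / √((TP+FP)(TP+FN)(TN+FP)(TN+FN))
Numerator = 17·15 − 1·4 = 251
Denominator = √(18·21·16·19) = √114912 = 338.9867
MCC = 251 / 338.9867 = 0.740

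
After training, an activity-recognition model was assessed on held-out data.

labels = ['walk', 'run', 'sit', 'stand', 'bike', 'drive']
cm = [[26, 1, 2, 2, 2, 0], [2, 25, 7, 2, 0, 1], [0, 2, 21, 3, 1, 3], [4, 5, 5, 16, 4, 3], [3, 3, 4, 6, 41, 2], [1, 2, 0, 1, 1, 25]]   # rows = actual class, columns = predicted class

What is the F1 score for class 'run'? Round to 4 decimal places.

One-vs-rest for 'run': TP = diagonal; FP = other classes predicted 'run'; FN = 'run' predicted as other.
F1 score = 2·TP/(2·TP+FP+FN).
run: TP=25, FP=1+2+5+3+2=13, FN=2+7+2+0+1=12 → 50/75 = 0.66667

0.6667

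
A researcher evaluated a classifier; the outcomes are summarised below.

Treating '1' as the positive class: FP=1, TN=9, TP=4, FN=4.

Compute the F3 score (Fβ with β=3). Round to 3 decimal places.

Fβ = (1+β²)·TP / ((1+β²)·TP + β²·FN + FP), with β²=9
= 10·4 / (10·4 + 9·4 + 1) = 0.519

0.519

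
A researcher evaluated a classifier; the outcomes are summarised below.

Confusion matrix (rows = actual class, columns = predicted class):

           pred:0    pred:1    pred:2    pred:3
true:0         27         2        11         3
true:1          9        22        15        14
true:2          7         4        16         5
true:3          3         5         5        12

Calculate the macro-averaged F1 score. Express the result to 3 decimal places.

0.473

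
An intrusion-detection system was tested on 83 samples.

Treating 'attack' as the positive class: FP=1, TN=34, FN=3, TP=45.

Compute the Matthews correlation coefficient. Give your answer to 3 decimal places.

0.903

MCC = (TP·TN − FP·FN) / √((TP+FP)(TP+FN)(TN+FP)(TN+FN))
Numerator = 45·34 − 1·3 = 1527
Denominator = √(46·48·35·37) = √2859360 = 1690.9642
MCC = 1527 / 1690.9642 = 0.903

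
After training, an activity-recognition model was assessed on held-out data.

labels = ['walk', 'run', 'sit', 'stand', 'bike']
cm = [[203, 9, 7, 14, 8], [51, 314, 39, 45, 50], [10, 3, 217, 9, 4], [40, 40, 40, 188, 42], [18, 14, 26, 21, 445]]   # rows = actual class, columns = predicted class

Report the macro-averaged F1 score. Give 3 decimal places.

Per-class F1 score (2·TP/(2·TP+FP+FN)):
  walk: TP=203, FP=51+10+40+18=119, FN=9+7+14+8=38 → 406/563 = 0.7211
  run: TP=314, FP=9+3+40+14=66, FN=51+39+45+50=185 → 628/879 = 0.7144
  sit: TP=217, FP=7+39+40+26=112, FN=10+3+9+4=26 → 434/572 = 0.7587
  stand: TP=188, FP=14+45+9+21=89, FN=40+40+40+42=162 → 376/627 = 0.5997
  bike: TP=445, FP=8+50+4+42=104, FN=18+14+26+21=79 → 890/1073 = 0.8295
Macro-F1 score = mean = (0.7211 + 0.7144 + 0.7587 + 0.5997 + 0.8295) / 5 = 0.725

0.725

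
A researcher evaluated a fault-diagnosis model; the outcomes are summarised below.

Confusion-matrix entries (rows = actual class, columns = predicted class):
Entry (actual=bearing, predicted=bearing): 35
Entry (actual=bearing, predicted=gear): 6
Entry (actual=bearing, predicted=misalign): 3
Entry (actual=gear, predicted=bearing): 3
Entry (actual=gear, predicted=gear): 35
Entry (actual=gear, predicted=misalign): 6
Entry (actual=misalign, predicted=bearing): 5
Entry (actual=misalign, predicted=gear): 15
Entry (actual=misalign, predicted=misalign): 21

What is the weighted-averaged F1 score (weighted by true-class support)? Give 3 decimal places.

0.701

Per-class F1 score (2·TP/(2·TP+FP+FN)):
  bearing: TP=35, FP=3+5=8, FN=6+3=9 → 70/87 = 0.8046
  gear: TP=35, FP=6+15=21, FN=3+6=9 → 70/100 = 0.7000
  misalign: TP=21, FP=3+6=9, FN=5+15=20 → 42/71 = 0.5915
Weighted-F1 score = Σ (supportᵢ/N)·F1 scoreᵢ with N=129: (44/129)·0.8046 + (44/129)·0.7000 + (41/129)·0.5915 = 0.701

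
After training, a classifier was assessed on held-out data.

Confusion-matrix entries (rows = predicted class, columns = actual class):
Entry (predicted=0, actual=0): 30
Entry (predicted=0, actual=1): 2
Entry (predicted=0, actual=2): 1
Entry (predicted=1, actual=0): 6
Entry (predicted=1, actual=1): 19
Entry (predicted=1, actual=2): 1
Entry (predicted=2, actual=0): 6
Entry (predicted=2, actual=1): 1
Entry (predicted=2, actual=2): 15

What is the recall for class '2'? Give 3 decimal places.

Treat '2' as positive and all other classes as negative.
recall = TP/(TP+FN).
2: TP=15, FN=1+1=2 → 15/17 = 0.8824

0.882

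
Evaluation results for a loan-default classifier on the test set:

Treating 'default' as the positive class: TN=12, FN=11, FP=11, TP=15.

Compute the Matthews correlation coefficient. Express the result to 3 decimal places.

MCC = (TP·TN − FP·FN) / √((TP+FP)(TP+FN)(TN+FP)(TN+FN))
Numerator = 15·12 − 11·11 = 59
Denominator = √(26·26·23·23) = √357604 = 598.0000
MCC = 59 / 598.0000 = 0.099

0.099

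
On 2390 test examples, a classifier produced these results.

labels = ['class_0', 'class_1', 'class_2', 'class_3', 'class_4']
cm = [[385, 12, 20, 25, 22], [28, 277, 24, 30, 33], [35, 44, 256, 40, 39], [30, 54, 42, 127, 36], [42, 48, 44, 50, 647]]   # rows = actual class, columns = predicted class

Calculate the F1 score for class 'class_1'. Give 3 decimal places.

Treat 'class_1' as positive and all other classes as negative.
F1 score = 2·TP/(2·TP+FP+FN).
class_1: TP=277, FP=12+44+54+48=158, FN=28+24+30+33=115 → 554/827 = 0.6699

0.670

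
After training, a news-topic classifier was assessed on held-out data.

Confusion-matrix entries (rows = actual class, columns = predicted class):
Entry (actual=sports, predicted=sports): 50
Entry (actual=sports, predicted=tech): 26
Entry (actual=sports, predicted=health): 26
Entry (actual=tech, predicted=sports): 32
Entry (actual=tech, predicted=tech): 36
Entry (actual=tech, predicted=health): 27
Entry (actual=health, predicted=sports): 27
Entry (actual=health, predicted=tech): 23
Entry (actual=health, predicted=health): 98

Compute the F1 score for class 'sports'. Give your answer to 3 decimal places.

0.474

One-vs-rest for 'sports': TP = diagonal; FP = other classes predicted 'sports'; FN = 'sports' predicted as other.
F1 score = 2·TP/(2·TP+FP+FN).
sports: TP=50, FP=32+27=59, FN=26+26=52 → 100/211 = 0.4739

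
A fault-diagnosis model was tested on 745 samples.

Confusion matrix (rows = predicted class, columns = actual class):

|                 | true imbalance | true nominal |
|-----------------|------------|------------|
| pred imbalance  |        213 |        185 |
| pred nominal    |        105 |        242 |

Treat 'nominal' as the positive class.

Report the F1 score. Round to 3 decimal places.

Precision = TP/(TP+FP) = 242/347 = 0.6974
Recall = TP/(TP+FN) = 242/427 = 0.5667
F1 = 2·TP/(2·TP+FP+FN) = 484/774 = 0.625

0.625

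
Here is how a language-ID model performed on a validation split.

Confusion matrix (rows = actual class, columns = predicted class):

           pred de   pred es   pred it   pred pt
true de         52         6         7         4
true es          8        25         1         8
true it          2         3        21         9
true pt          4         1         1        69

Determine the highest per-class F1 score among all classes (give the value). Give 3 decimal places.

0.836

Per-class F1 score (2·TP/(2·TP+FP+FN)):
  de: TP=52, FP=8+2+4=14, FN=6+7+4=17 → 104/135 = 0.7704
  es: TP=25, FP=6+3+1=10, FN=8+1+8=17 → 50/77 = 0.6494
  it: TP=21, FP=7+1+1=9, FN=2+3+9=14 → 42/65 = 0.6462
  pt: TP=69, FP=4+8+9=21, FN=4+1+1=6 → 138/165 = 0.8364
Highest is class 'pt' with F1 score = 0.836.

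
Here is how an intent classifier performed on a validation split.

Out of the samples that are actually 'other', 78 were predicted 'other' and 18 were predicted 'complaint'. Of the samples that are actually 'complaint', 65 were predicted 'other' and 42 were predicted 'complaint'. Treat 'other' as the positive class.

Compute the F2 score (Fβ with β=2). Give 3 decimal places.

Fβ = (1+β²)·TP / ((1+β²)·TP + β²·FN + FP), with β²=4
= 5·78 / (5·78 + 4·18 + 65) = 0.740

0.740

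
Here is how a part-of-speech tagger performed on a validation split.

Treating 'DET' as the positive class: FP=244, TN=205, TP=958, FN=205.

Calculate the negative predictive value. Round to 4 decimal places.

NPV = TN/(TN+FN) = 205/(205+205) = 0.5000

0.5000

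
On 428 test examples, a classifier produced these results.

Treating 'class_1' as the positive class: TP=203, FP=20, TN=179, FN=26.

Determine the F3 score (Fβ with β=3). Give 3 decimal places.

Fβ = (1+β²)·TP / ((1+β²)·TP + β²·FN + FP), with β²=9
= 10·203 / (10·203 + 9·26 + 20) = 0.889

0.889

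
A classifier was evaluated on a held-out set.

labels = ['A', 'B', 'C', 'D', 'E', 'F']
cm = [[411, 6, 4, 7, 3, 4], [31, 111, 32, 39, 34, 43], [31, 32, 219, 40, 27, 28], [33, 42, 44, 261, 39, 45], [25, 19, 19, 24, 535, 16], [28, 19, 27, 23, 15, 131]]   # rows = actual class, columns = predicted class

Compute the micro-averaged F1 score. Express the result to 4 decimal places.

0.6817

Micro-averaging pools counts across classes: ΣTP=1668, ΣFP=779, ΣFN=779.
Micro-F1 score = 2·TP/(2·TP+FP+FN) on pooled counts = 0.6817 (equals overall accuracy in single-label multiclass).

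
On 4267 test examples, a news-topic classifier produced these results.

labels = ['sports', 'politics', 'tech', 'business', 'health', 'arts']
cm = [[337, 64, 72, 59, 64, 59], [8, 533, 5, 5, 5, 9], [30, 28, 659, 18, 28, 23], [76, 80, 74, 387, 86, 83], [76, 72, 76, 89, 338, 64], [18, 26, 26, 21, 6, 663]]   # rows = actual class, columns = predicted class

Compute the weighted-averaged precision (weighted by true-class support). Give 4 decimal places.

Per-class precision (TP/(TP+FP)):
  sports: TP=337, FP=8+30+76+76+18=208 → 337/545 = 0.61835
  politics: TP=533, FP=64+28+80+72+26=270 → 533/803 = 0.66376
  tech: TP=659, FP=72+5+74+76+26=253 → 659/912 = 0.72259
  business: TP=387, FP=59+5+18+89+21=192 → 387/579 = 0.66839
  health: TP=338, FP=64+5+28+86+6=189 → 338/527 = 0.64137
  arts: TP=663, FP=59+9+23+83+64=238 → 663/901 = 0.73585
Weighted-precision = Σ (supportᵢ/N)·precisionᵢ with N=4267: (655/4267)·0.61835 + (565/4267)·0.66376 + (786/4267)·0.72259 + (786/4267)·0.66839 + (715/4267)·0.64137 + (760/4267)·0.73585 = 0.6776

0.6776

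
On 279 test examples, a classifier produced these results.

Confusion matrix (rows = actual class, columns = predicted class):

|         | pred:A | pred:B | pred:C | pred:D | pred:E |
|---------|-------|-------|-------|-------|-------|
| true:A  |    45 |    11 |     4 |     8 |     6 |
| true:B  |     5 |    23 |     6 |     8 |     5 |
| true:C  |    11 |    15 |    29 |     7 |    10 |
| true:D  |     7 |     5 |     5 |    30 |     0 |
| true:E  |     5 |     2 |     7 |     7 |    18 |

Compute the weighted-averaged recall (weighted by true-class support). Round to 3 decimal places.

Per-class recall (TP/(TP+FN)):
  A: TP=45, FN=11+4+8+6=29 → 45/74 = 0.6081
  B: TP=23, FN=5+6+8+5=24 → 23/47 = 0.4894
  C: TP=29, FN=11+15+7+10=43 → 29/72 = 0.4028
  D: TP=30, FN=7+5+5+0=17 → 30/47 = 0.6383
  E: TP=18, FN=5+2+7+7=21 → 18/39 = 0.4615
Weighted-recall = Σ (supportᵢ/N)·recallᵢ with N=279: (74/279)·0.6081 + (47/279)·0.4894 + (72/279)·0.4028 + (47/279)·0.6383 + (39/279)·0.4615 = 0.520

0.520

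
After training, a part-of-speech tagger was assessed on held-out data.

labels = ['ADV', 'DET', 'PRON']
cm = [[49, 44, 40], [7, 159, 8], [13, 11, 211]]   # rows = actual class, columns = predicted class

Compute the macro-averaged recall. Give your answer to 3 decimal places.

0.727

Per-class recall (TP/(TP+FN)):
  ADV: TP=49, FN=44+40=84 → 49/133 = 0.3684
  DET: TP=159, FN=7+8=15 → 159/174 = 0.9138
  PRON: TP=211, FN=13+11=24 → 211/235 = 0.8979
Macro-recall = mean = (0.3684 + 0.9138 + 0.8979) / 3 = 0.727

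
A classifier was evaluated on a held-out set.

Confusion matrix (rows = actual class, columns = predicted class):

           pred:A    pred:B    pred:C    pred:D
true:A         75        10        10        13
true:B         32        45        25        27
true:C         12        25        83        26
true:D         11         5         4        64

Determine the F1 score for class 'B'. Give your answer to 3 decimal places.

Take TP from the diagonal, FP from the rest of the 'B' prediction marginal, FN from the rest of the 'B' actual marginal.
F1 score = 2·TP/(2·TP+FP+FN).
B: TP=45, FP=10+25+5=40, FN=32+25+27=84 → 90/214 = 0.4206

0.421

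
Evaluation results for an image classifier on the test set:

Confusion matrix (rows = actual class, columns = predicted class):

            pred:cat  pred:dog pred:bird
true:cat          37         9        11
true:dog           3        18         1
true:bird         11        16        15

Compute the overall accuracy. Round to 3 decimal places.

0.579

Accuracy = trace / total = (37+18+15=70) / 121 = 70/121 = 0.579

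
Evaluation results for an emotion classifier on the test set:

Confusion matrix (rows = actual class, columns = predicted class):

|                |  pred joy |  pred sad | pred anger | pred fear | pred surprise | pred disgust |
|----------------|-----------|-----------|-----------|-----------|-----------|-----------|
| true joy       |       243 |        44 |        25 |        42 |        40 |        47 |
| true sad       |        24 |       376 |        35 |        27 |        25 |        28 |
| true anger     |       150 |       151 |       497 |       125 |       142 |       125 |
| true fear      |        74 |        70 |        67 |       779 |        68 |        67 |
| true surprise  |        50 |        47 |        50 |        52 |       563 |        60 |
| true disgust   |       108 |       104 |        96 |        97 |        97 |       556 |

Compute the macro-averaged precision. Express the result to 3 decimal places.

Per-class precision (TP/(TP+FP)):
  joy: TP=243, FP=24+150+74+50+108=406 → 243/649 = 0.3744
  sad: TP=376, FP=44+151+70+47+104=416 → 376/792 = 0.4747
  anger: TP=497, FP=25+35+67+50+96=273 → 497/770 = 0.6455
  fear: TP=779, FP=42+27+125+52+97=343 → 779/1122 = 0.6943
  surprise: TP=563, FP=40+25+142+68+97=372 → 563/935 = 0.6021
  disgust: TP=556, FP=47+28+125+67+60=327 → 556/883 = 0.6297
Macro-precision = mean = (0.3744 + 0.4747 + 0.6455 + 0.6943 + 0.6021 + 0.6297) / 6 = 0.570

0.570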